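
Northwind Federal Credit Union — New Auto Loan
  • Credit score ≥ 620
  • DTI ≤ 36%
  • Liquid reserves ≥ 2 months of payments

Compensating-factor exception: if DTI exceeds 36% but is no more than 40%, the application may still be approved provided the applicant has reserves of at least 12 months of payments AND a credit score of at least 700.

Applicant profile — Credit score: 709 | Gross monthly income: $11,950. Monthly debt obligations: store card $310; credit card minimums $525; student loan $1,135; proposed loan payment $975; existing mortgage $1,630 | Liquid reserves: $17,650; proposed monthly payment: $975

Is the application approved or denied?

Approved

Credit score 709 ≥ 620 (meets base)
Total debts = (310 + 525 + 1,135 + 975 + 1,630) = 4,575. DTI = 4,575/11,950 = 38.3% > 36% — standard DTI limit exceeded.
Reserves = 17,650/975 = 18.1 months ≥ 2
38.3% falls in the override range (36%–40%), so the compensating-factor test applies.
Reserves 18.1 ≥ 12 months; credit score 709 ≥ 700.
Both compensating conditions met → exception applies.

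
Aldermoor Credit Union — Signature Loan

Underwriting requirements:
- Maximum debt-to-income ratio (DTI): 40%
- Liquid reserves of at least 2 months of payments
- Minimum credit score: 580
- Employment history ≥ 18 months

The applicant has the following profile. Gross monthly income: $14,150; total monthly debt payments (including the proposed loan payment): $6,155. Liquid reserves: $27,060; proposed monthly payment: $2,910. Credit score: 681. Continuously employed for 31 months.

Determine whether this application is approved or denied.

Denied

Debt-to-income = 6,155/14,150 = 43.5% — over 40% limit
Reserves = 27,060/2,910 = 9.3 months ≥ 2
Credit score 681 ≥ 580 (meets)
Employment 31 ≥ 18 months
Fails on DTI.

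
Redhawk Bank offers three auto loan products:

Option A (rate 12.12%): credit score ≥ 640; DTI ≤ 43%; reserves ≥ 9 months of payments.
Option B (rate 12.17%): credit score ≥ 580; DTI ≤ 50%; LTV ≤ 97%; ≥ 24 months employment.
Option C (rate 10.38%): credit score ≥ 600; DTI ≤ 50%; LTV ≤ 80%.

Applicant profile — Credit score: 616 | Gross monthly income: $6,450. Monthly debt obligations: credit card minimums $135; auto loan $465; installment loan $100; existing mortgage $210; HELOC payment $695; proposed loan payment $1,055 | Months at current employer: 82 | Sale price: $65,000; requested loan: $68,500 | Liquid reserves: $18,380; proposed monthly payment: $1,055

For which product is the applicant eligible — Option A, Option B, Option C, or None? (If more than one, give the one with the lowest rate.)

None

Total debts = (135 + 465 + 100 + 210 + 695 + 1,055) = 2,660; DTI = 2,660/6,450 = 41.2%.
LTV = 68,500/65,000 = 105.4%.
Reserves = 18,380/1,055 = 17.4 months.
Option A: score 616 < 640; DTI 41.2% ≤ 43%; reserves 17.4 ≥ 9 mo → does not qualify.
Option B: score 616 ≥ 580; DTI 41.2% ≤ 50%; LTV 105.4% > 97%; employment 82 ≥ 24 mo → does not qualify.
Option C: score 616 ≥ 600; DTI 41.2% ≤ 50%; LTV 105.4% > 80% → does not qualify.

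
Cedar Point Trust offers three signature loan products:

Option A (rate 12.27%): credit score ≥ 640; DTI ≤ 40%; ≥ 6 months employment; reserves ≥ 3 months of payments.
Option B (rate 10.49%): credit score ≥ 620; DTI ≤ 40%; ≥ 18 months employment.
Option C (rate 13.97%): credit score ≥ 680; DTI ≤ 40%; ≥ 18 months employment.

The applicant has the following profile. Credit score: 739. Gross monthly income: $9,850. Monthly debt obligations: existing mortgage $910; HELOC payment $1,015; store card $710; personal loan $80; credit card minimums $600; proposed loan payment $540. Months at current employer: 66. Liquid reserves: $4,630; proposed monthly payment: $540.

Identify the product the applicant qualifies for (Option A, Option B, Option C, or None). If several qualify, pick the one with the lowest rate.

Total debts = (910 + 1,015 + 710 + 80 + 600 + 540) = 3,855; DTI = 3,855/9,850 = 39.1%.
Reserves = 4,630/540 = 8.6 months.
Option A: score 739 ≥ 640; DTI 39.1% ≤ 40%; employment 66 ≥ 6 mo; reserves 8.6 ≥ 3 mo → qualifies.
Option B: score 739 ≥ 620; DTI 39.1% ≤ 40%; employment 66 ≥ 18 mo → qualifies.
Option C: score 739 ≥ 680; DTI 39.1% ≤ 40%; employment 66 ≥ 18 mo → qualifies.
Qualifying: Option A, Option B, Option C. Lowest rate is 10.49% → Option B.

Option B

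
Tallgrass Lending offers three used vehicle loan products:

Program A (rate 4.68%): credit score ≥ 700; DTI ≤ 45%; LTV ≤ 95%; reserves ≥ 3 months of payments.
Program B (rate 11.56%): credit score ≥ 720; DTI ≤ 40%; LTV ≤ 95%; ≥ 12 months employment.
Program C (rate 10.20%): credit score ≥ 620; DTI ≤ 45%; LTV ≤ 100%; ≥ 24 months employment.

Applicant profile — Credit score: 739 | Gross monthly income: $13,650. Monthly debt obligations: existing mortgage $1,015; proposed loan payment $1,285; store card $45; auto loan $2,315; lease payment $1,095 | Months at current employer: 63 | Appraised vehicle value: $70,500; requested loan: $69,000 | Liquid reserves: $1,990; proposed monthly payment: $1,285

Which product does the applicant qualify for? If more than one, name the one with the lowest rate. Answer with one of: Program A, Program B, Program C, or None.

Total debts = (1,015 + 1,285 + 45 + 2,315 + 1,095) = 5,755; DTI = 5,755/13,650 = 42.2%.
LTV = 69,000/70,500 = 97.9%.
Reserves = 1,990/1,285 = 1.5 months.
Program A: score 739 ≥ 700; DTI 42.2% ≤ 45%; LTV 97.9% > 95%; reserves 1.5 < 3 mo → does not qualify.
Program B: score 739 ≥ 720; DTI 42.2% > 40%; LTV 97.9% > 95%; employment 63 ≥ 12 mo → does not qualify.
Program C: score 739 ≥ 620; DTI 42.2% ≤ 45%; LTV 97.9% ≤ 100%; employment 63 ≥ 24 mo → qualifies.

Program C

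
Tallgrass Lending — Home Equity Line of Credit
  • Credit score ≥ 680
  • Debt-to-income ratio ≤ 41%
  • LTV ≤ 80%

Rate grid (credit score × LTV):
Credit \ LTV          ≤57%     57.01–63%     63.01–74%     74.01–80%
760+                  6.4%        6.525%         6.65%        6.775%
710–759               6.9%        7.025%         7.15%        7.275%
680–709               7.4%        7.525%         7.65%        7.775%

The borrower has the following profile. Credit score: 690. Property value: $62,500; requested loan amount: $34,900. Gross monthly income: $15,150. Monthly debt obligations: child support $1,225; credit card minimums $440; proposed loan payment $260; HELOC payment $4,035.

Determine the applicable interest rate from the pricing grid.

7.4%

Credit score 690 ≥ 680; Total monthly debts = (1,225 + 440 + 260 + 4,035) = 5,960. DTI: 5,960 ÷ 15,150 = 39.3%, within the 41% cap
Loan-to-value = 34,900/62,500 = 55.8% — pass (80% max)
Row: 690 falls in 680–709. Column: 55.8% falls in ≤57%. Rate = 7.4%.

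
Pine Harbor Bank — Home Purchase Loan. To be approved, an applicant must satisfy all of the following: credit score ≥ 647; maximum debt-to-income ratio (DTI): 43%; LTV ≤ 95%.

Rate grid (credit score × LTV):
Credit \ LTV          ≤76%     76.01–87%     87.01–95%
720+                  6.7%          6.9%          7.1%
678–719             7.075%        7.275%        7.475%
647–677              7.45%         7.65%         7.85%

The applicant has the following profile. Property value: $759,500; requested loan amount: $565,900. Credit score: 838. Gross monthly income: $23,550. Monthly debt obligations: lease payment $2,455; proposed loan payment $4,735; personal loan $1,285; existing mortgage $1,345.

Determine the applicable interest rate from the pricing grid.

6.7%

Credit score 838 ≥ 647; Total monthly debts = (2,455 + 4,735 + 1,285 + 1,345) = 9,820. Debt-to-income = 9,820/23,550 = 41.7% — meets 43% limit
LTV = 565,900/759,500 = 74.5% ≤ 95%
Score 838 is in the 720+ band; LTV 74.5% is in the ≤76% band → 6.7%.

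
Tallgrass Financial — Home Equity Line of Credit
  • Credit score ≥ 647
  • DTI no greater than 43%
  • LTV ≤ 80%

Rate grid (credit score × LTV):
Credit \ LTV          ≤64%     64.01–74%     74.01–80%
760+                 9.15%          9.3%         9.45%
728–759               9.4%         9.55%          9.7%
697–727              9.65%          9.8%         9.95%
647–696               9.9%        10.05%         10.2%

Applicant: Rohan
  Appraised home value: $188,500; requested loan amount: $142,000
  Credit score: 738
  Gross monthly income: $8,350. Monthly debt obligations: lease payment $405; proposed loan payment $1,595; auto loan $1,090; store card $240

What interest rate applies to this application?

9.7%

Credit score 738 ≥ 647; Total monthly debts = (405 + 1,595 + 1,090 + 240) = 3,330. DTI: 3,330 ÷ 8,350 = 39.9%, within the 43% cap
Loan-to-value = 142,000/188,500 = 75.3% — pass (80% max)
Row: 738 falls in 728–759. Column: 75.3% falls in 74.01–80%. Rate = 9.7%.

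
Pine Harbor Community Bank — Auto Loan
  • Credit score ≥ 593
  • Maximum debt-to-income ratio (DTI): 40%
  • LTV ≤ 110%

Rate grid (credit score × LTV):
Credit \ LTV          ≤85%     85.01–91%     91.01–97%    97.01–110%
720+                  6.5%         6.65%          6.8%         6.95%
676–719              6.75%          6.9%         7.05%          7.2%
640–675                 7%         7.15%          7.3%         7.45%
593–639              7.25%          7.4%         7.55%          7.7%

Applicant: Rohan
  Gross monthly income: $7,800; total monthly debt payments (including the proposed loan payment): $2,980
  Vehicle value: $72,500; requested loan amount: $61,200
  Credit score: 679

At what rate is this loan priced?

Credit score 679 ≥ 593; DTI: 2,980 ÷ 7,800 = 38.2%, within the 40% cap
Loan-to-value = 61,200/72,500 = 84.4% — pass (110% max)
Credit 679 → row 676–719; LTV 84.4% → column ≤85%. Grid cell → 6.75%.

6.75%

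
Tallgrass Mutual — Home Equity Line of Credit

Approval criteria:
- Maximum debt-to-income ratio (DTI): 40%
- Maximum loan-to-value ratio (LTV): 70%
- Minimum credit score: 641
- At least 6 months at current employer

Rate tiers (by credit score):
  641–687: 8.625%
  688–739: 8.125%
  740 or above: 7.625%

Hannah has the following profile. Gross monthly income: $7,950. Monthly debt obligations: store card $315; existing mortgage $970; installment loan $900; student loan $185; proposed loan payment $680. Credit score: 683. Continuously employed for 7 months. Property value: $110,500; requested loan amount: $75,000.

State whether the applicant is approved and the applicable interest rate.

Credit score 683 ≥ 641 (meets minimum)
LTV = 75,000/110,500 = 67.9% ≤ 70%
Total monthly debts = (315 + 970 + 900 + 185 + 680) = 3,050. Debt-to-income = 3,050/7,950 = 38.4% — meets 40% limit
Employment 7 ≥ 6 months
All requirements met. Score 683 falls in the 641–687 tier → 8.625%.

Approved at 8.625%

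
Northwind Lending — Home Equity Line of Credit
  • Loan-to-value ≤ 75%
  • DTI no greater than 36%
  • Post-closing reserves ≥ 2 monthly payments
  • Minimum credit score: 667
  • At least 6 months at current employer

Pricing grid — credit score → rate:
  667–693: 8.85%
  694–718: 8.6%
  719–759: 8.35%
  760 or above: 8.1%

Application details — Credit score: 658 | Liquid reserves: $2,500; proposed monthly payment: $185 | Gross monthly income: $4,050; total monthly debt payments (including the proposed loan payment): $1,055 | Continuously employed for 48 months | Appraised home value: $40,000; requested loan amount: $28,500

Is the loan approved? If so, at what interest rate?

Denied

Credit score 658 < 667 (below minimum)
Employment 48 ≥ 6 months
Reserves: 2,500 ÷ 185 = 13.5 months (meets 2-month minimum)
Debt-to-income = 1,055/4,050 = 26% — meets 36% limit
Loan-to-value = 28,500/40,000 = 71.2% — pass (75% max)
Not all requirements met → denied.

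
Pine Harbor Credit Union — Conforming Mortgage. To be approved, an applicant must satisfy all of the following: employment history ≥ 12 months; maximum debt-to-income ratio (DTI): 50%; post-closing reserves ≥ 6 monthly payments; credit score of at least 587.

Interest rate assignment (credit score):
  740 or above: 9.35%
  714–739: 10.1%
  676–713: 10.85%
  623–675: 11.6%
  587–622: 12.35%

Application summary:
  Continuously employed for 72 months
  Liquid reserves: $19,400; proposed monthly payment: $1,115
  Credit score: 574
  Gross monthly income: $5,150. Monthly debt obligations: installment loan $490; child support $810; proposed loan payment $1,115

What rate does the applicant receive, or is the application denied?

Credit score 574 < 587 (below minimum)
Employment 72 ≥ 12 months
Liquid reserves cover 19,400/1,115 = 17.4 months — ≥ 6 required
Total monthly debts = (490 + 810 + 1,115) = 2,415. DTI: 2,415 ÷ 5,150 = 46.9%, within the 50% cap
Not all requirements met → denied.

Denied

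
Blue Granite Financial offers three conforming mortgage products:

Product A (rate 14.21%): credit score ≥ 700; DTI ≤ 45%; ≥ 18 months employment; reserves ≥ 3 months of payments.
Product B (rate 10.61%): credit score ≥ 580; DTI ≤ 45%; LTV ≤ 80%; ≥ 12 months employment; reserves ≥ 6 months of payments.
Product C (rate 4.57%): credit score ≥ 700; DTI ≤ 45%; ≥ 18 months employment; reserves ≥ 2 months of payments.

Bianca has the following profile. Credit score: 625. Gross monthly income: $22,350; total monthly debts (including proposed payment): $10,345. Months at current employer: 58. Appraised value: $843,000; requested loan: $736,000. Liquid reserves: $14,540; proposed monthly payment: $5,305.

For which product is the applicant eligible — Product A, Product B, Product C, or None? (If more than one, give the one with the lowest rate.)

None

DTI = 10,345/22,350 = 46.3%.
LTV = 736,000/843,000 = 87.3%.
Reserves = 14,540/5,305 = 2.7 months.
Product A: score 625 < 700; DTI 46.3% > 45%; employment 58 ≥ 18 mo; reserves 2.7 < 3 mo → does not qualify.
Product B: score 625 ≥ 580; DTI 46.3% > 45%; LTV 87.3% > 80%; employment 58 ≥ 12 mo; reserves 2.7 < 6 mo → does not qualify.
Product C: score 625 < 700; DTI 46.3% > 45%; employment 58 ≥ 18 mo; reserves 2.7 ≥ 2 mo → does not qualify.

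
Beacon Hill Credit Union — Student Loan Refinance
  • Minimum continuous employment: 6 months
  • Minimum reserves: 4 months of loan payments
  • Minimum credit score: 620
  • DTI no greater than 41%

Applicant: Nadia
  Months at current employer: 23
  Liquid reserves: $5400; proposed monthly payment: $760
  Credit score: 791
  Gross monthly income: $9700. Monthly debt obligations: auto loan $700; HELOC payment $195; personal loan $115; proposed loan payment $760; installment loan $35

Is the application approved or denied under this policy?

Employment 23 ≥ 6 months
Reserves = 5,400/760 = 7.1 months ≥ 4
Credit score 791 ≥ 620 (meets)
Total monthly debts = (700 + 195 + 115 + 760 + 35) = 1,805. DTI: 1,805 ÷ 9,700 = 18.6%, within the 41% cap
All criteria satisfied.

Approved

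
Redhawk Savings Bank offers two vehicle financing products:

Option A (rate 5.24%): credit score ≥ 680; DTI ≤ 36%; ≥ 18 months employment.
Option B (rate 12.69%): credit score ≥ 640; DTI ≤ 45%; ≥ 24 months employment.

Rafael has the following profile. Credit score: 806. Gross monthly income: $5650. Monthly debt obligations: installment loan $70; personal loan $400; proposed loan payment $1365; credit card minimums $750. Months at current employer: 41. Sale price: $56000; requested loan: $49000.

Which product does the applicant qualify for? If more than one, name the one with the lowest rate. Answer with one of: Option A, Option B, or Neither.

Total debts = (70 + 400 + 1,365 + 750) = 2,585; DTI = 2,585/5,650 = 45.8%.
LTV = 49,000/56,000 = 87.5%.
Option A: score 806 ≥ 680; DTI 45.8% > 36%; employment 41 ≥ 18 mo → does not qualify.
Option B: score 806 ≥ 640; DTI 45.8% > 45%; employment 41 ≥ 24 mo → does not qualify.

Neither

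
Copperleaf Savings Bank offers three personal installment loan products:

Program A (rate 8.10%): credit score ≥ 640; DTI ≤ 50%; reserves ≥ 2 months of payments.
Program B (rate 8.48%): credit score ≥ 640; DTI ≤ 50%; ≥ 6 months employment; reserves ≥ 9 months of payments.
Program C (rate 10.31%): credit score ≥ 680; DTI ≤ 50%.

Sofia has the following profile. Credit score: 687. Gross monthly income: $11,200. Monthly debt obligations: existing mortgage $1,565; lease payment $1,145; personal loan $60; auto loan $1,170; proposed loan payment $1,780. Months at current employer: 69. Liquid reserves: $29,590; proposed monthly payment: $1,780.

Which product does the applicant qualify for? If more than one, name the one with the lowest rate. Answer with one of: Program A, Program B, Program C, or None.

None

Total debts = (1,565 + 1,145 + 60 + 1,170 + 1,780) = 5,720; DTI = 5,720/11,200 = 51.1%.
Reserves = 29,590/1,780 = 16.6 months.
Program A: score 687 ≥ 640; DTI 51.1% > 50%; reserves 16.6 ≥ 2 mo → does not qualify.
Program B: score 687 ≥ 640; DTI 51.1% > 50%; employment 69 ≥ 6 mo; reserves 16.6 ≥ 9 mo → does not qualify.
Program C: score 687 ≥ 680; DTI 51.1% > 50% → does not qualify.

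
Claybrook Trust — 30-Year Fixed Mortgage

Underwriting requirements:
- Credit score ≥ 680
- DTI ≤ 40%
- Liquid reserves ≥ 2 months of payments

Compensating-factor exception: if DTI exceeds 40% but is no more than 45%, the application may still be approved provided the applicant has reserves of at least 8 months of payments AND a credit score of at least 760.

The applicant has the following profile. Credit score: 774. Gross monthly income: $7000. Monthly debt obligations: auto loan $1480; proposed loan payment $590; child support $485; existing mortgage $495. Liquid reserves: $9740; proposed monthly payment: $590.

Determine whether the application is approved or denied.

Credit score 774 ≥ 680 (meets base)
Total debts = (1,480 + 590 + 485 + 495) = 3,050. DTI: 3,050 ÷ 7,000 = 43.6%, over the 40% base limit.
Liquid reserves cover 9,740/590 = 16.5 months — ≥ 2 required
43.6% falls in the override range (40%–45%), so the compensating-factor test applies.
Override check — reserves: 16.5 mo (ok); score: 774 (ok).
Both compensating conditions met → exception applies.

Approved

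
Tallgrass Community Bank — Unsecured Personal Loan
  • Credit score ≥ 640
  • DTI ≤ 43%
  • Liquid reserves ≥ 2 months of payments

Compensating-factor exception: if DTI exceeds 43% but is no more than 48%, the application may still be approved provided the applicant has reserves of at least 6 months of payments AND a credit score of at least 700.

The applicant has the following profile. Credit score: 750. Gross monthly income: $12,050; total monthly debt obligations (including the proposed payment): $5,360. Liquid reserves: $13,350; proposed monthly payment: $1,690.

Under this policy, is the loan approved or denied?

Credit score 750 ≥ 640 (meets base)
DTI = 5,360/12,050 = 44.5% > 43% — standard DTI limit exceeded.
Reserves: 13,350 ÷ 1,690 = 7.9 months (meets 2-month minimum)
44.5% falls in the override range (43%–48%), so the compensating-factor test applies.
Reserves 7.9 ≥ 6 months; credit score 750 ≥ 700.
Both compensating conditions met → exception applies.

Approved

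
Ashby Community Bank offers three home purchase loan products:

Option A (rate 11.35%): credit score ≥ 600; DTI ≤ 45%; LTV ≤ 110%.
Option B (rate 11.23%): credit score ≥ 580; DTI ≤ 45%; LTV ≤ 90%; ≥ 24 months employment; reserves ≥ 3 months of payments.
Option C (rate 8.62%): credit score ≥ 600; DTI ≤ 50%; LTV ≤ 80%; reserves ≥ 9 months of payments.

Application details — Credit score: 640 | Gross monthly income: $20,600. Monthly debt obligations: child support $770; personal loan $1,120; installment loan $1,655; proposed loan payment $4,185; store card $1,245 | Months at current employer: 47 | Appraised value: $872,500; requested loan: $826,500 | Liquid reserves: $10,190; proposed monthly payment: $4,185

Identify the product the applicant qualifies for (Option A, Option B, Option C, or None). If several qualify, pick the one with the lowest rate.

Total debts = (770 + 1,120 + 1,655 + 4,185 + 1,245) = 8,975; DTI = 8,975/20,600 = 43.6%.
LTV = 826,500/872,500 = 94.7%.
Reserves = 10,190/4,185 = 2.4 months.
Option A: score 640 ≥ 600; DTI 43.6% ≤ 45%; LTV 94.7% ≤ 110% → qualifies.
Option B: score 640 ≥ 580; DTI 43.6% ≤ 45%; LTV 94.7% > 90%; employment 47 ≥ 24 mo; reserves 2.4 < 3 mo → does not qualify.
Option C: score 640 ≥ 600; DTI 43.6% ≤ 50%; LTV 94.7% > 80%; reserves 2.4 < 9 mo → does not qualify.

Option A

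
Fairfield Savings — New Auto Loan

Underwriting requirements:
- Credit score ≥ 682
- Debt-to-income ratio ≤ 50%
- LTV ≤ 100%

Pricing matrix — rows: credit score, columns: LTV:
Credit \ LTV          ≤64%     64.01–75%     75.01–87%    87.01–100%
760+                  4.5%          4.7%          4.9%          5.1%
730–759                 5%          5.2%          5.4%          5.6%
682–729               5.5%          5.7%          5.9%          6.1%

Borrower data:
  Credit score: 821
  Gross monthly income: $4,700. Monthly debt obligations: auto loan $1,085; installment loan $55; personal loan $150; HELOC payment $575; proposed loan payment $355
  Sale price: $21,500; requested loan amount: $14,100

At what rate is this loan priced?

4.7%

Credit score 821 ≥ 682; Total monthly debts = (1,085 + 55 + 150 + 575 + 355) = 2,220. DTI: 2,220 ÷ 4,700 = 47.2%, within the 50% cap
LTV: 14,100 ÷ 21,500 = 65.6%, within 100% cap
Score 821 is in the 760+ band; LTV 65.6% is in the 64.01–75% band → 4.7%.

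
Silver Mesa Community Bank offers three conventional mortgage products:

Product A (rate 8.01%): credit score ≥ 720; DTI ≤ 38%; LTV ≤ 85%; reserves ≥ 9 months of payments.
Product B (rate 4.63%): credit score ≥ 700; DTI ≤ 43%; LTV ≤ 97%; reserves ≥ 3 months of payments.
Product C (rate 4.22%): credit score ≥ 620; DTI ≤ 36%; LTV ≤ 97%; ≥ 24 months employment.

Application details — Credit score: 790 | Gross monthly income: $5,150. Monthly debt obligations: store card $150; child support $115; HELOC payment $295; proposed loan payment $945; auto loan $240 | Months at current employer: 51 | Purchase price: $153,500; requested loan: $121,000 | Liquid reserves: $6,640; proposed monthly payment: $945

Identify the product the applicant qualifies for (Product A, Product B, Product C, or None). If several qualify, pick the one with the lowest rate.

Total debts = (150 + 115 + 295 + 945 + 240) = 1,745; DTI = 1,745/5,150 = 33.9%.
LTV = 121,000/153,500 = 78.8%.
Reserves = 6,640/945 = 7.0 months.
Product A: score 790 ≥ 720; DTI 33.9% ≤ 38%; LTV 78.8% ≤ 85%; reserves 7.0 < 9 mo → does not qualify.
Product B: score 790 ≥ 700; DTI 33.9% ≤ 43%; LTV 78.8% ≤ 97%; reserves 7.0 ≥ 3 mo → qualifies.
Product C: score 790 ≥ 620; DTI 33.9% ≤ 36%; LTV 78.8% ≤ 97%; employment 51 ≥ 24 mo → qualifies.
Qualifying: Product B, Product C. Lowest rate is 4.22% → Product C.

Product C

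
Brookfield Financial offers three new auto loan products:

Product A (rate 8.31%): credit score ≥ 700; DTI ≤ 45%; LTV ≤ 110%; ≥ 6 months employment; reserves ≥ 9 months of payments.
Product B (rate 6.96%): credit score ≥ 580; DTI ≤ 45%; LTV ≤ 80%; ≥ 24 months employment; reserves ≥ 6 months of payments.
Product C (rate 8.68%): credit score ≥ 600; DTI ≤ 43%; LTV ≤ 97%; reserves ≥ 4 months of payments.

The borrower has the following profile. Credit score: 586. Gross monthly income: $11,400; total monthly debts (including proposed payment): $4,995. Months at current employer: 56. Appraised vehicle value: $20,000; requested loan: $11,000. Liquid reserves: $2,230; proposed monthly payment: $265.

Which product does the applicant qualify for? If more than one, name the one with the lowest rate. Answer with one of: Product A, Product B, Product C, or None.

DTI = 4,995/11,400 = 43.8%.
LTV = 11,000/20,000 = 55%.
Reserves = 2,230/265 = 8.4 months.
Product A: score 586 < 700; DTI 43.8% ≤ 45%; LTV 55% ≤ 110%; employment 56 ≥ 6 mo; reserves 8.4 < 9 mo → does not qualify.
Product B: score 586 ≥ 580; DTI 43.8% ≤ 45%; LTV 55% ≤ 80%; employment 56 ≥ 24 mo; reserves 8.4 ≥ 6 mo → qualifies.
Product C: score 586 < 600; DTI 43.8% > 43%; LTV 55% ≤ 97%; reserves 8.4 ≥ 4 mo → does not qualify.

Product B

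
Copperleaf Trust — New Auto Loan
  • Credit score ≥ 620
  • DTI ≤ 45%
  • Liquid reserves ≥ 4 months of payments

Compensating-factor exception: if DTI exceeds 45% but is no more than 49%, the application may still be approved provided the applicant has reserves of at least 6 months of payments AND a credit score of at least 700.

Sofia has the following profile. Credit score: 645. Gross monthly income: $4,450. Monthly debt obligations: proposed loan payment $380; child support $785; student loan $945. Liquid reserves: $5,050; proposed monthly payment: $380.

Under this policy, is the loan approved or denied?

Denied

Credit score 645 ≥ 620 (meets base)
Total debts = (380 + 785 + 945) = 2,110. DTI = 2,110/4,450 = 47.4% > 45% — standard DTI limit exceeded.
Liquid reserves cover 5,050/380 = 13.3 months — ≥ 4 required
47.4% falls in the override range (45%–49%), so the compensating-factor test applies.
Override check — reserves: 13.3 mo (ok); score: 645 (below 700).
Override conditions not both satisfied; exception does not apply.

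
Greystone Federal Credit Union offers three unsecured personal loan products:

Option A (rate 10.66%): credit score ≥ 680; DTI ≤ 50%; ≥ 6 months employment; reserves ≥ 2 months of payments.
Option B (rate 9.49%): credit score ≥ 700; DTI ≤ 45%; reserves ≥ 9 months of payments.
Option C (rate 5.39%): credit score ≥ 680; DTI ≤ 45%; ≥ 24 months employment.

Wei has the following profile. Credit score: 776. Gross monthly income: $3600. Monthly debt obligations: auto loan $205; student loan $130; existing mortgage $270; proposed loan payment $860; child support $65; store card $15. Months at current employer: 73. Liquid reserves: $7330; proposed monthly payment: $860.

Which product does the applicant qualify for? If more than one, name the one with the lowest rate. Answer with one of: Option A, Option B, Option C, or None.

Total debts = (205 + 130 + 270 + 860 + 65 + 15) = 1,545; DTI = 1,545/3,600 = 42.9%.
Reserves = 7,330/860 = 8.5 months.
Option A: score 776 ≥ 680; DTI 42.9% ≤ 50%; employment 73 ≥ 6 mo; reserves 8.5 ≥ 2 mo → qualifies.
Option B: score 776 ≥ 700; DTI 42.9% ≤ 45%; reserves 8.5 < 9 mo → does not qualify.
Option C: score 776 ≥ 680; DTI 42.9% ≤ 45%; employment 73 ≥ 24 mo → qualifies.
Qualifying: Option A, Option C. Lowest rate is 5.39% → Option C.

Option C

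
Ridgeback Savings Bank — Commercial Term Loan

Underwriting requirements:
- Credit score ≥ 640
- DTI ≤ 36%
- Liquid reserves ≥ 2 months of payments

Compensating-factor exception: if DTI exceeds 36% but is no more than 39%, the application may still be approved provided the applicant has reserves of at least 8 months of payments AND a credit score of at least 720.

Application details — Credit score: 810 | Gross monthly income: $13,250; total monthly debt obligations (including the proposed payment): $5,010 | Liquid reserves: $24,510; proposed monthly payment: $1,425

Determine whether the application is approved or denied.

Credit score 810 ≥ 640 (meets base)
DTI = 5,010/13,250 = 37.8% > 36% — standard DTI limit exceeded.
Reserves = 24,510/1,425 = 17.2 months ≥ 2
37.8% falls in the override range (36%–39%), so the compensating-factor test applies.
Override check — reserves: 17.2 mo (ok); score: 810 (ok).
Both compensating conditions met → exception applies.

Approved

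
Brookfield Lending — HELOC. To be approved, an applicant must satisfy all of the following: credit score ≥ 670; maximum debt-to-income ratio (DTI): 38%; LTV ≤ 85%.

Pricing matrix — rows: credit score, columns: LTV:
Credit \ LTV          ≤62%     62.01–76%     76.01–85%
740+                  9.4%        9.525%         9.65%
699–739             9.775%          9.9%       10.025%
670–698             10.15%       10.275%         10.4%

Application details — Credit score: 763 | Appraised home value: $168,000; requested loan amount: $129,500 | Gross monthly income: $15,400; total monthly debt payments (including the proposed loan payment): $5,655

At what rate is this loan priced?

Credit score 763 ≥ 670; Debt-to-income = 5,655/15,400 = 36.7% — meets 38% limit
LTV = 129,500/168,000 = 77.1% ≤ 85%
Row: 763 falls in 740+. Column: 77.1% falls in 76.01–85%. Rate = 9.65%.

9.65%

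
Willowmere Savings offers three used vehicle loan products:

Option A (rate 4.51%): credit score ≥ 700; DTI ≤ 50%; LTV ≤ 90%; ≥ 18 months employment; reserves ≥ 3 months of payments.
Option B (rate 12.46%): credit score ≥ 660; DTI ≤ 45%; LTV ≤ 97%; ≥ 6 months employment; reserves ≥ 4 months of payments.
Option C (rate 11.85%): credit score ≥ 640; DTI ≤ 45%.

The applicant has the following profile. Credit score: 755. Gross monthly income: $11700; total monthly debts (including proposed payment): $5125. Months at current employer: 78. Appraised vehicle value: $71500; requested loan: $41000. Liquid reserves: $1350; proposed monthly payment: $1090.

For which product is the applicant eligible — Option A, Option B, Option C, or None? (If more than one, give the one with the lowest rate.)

Option C

DTI = 5,125/11,700 = 43.8%.
LTV = 41,000/71,500 = 57.3%.
Reserves = 1,350/1,090 = 1.2 months.
Option A: score 755 ≥ 700; DTI 43.8% ≤ 50%; LTV 57.3% ≤ 90%; employment 78 ≥ 18 mo; reserves 1.2 < 3 mo → does not qualify.
Option B: score 755 ≥ 660; DTI 43.8% ≤ 45%; LTV 57.3% ≤ 97%; employment 78 ≥ 6 mo; reserves 1.2 < 4 mo → does not qualify.
Option C: score 755 ≥ 640; DTI 43.8% ≤ 45% → qualifies.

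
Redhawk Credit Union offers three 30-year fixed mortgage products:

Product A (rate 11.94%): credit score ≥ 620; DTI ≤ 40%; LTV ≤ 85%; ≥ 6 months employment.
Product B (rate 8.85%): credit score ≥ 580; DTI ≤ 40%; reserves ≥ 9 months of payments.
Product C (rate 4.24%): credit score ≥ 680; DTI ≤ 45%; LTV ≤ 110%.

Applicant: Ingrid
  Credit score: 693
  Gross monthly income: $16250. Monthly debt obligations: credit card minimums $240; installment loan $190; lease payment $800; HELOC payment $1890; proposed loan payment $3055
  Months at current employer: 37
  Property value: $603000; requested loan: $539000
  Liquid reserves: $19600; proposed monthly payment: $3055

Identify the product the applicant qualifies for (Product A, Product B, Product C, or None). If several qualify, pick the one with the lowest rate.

Total debts = (240 + 190 + 800 + 1,890 + 3,055) = 6,175; DTI = 6,175/16,250 = 38%.
LTV = 539,000/603,000 = 89.4%.
Reserves = 19,600/3,055 = 6.4 months.
Product A: score 693 ≥ 620; DTI 38% ≤ 40%; LTV 89.4% > 85%; employment 37 ≥ 6 mo → does not qualify.
Product B: score 693 ≥ 580; DTI 38% ≤ 40%; reserves 6.4 < 9 mo → does not qualify.
Product C: score 693 ≥ 680; DTI 38% ≤ 45%; LTV 89.4% ≤ 110% → qualifies.

Product C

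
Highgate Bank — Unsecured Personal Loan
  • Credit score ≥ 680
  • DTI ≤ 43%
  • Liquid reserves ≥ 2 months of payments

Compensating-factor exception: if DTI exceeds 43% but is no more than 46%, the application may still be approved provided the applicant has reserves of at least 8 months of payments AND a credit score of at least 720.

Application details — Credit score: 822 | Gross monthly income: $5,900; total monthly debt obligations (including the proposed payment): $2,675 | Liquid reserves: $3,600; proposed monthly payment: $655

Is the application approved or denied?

Denied

Credit score 822 ≥ 680 (meets base)
DTI: 2,675 ÷ 5,900 = 45.3%, over the 43% base limit.
Reserves = 3,600/655 = 5.5 months ≥ 2
45.3% falls in the override range (43%–46%), so the compensating-factor test applies.
Override check — reserves: 5.5 mo (short of 8); score: 822 (ok).
Override conditions not both satisfied; exception does not apply.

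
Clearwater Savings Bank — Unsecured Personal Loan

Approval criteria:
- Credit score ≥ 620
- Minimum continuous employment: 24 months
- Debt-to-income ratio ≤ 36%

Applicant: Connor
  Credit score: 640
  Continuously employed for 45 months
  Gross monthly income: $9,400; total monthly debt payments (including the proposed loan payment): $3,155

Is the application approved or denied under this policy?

Credit score 640 ≥ 620 (meets)
Employment 45 ≥ 24 months
Debt-to-income = 3,155/9,400 = 33.6% — meets 36% limit
All criteria satisfied.

Approved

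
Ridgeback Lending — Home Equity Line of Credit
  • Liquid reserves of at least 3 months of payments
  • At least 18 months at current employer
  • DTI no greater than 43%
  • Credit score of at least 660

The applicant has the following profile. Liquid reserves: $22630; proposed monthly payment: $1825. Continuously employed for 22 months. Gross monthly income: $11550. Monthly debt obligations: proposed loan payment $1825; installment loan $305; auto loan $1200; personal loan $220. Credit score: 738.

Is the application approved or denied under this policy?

Approved

Liquid reserves cover 22,630/1,825 = 12.4 months — ≥ 3 required
Employment 22 ≥ 18 months
Total monthly debts = (1,825 + 305 + 1,200 + 220) = 3,550. DTI: 3,550 ÷ 11,550 = 30.7%, within the 43% cap
Credit score 738 ≥ 660 (meets)
All criteria satisfied.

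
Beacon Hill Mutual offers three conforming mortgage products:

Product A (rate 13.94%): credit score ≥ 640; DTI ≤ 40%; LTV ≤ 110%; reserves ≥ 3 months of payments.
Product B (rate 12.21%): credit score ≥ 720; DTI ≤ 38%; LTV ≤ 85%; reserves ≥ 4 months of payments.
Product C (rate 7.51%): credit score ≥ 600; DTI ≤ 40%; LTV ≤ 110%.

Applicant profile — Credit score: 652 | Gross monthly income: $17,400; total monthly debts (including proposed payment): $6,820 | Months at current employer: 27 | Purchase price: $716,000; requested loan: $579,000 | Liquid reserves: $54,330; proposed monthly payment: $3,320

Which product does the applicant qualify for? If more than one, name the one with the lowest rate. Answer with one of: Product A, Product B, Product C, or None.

Product C

DTI = 6,820/17,400 = 39.2%.
LTV = 579,000/716,000 = 80.9%.
Reserves = 54,330/3,320 = 16.4 months.
Product A: score 652 ≥ 640; DTI 39.2% ≤ 40%; LTV 80.9% ≤ 110%; reserves 16.4 ≥ 3 mo → qualifies.
Product B: score 652 < 720; DTI 39.2% > 38%; LTV 80.9% ≤ 85%; reserves 16.4 ≥ 4 mo → does not qualify.
Product C: score 652 ≥ 600; DTI 39.2% ≤ 40%; LTV 80.9% ≤ 110% → qualifies.
Qualifying: Product A, Product C. Lowest rate is 7.51% → Product C.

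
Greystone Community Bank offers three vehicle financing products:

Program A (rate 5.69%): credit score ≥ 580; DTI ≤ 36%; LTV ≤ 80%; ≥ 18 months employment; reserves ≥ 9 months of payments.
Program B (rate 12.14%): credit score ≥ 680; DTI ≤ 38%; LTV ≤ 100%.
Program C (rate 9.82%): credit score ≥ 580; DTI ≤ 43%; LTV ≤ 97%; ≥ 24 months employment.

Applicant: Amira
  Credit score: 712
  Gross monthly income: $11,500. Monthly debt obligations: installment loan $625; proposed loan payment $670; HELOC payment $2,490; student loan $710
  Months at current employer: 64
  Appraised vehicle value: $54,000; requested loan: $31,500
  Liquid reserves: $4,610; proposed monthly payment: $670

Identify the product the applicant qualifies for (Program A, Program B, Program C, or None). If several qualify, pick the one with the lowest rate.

Total debts = (625 + 670 + 2,490 + 710) = 4,495; DTI = 4,495/11,500 = 39.1%.
LTV = 31,500/54,000 = 58.3%.
Reserves = 4,610/670 = 6.9 months.
Program A: score 712 ≥ 580; DTI 39.1% > 36%; LTV 58.3% ≤ 80%; employment 64 ≥ 18 mo; reserves 6.9 < 9 mo → does not qualify.
Program B: score 712 ≥ 680; DTI 39.1% > 38%; LTV 58.3% ≤ 100% → does not qualify.
Program C: score 712 ≥ 580; DTI 39.1% ≤ 43%; LTV 58.3% ≤ 97%; employment 64 ≥ 24 mo → qualifies.

Program C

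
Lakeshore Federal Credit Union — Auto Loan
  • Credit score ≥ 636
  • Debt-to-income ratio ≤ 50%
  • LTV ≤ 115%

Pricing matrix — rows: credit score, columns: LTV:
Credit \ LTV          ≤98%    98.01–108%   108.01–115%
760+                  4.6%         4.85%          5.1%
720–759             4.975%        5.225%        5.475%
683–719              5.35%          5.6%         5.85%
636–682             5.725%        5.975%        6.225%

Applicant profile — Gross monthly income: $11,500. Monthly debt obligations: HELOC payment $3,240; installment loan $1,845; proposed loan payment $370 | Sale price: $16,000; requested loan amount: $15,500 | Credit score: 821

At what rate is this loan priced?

4.6%

Credit score 821 ≥ 636; Total monthly debts = (3,240 + 1,845 + 370) = 5,455. DTI = 5,455/11,500 = 47.4% ≤ 50%
LTV: 15,500 ÷ 16,000 = 96.9%, within 115% cap
Score 821 is in the 760+ band; LTV 96.9% is in the ≤98% band → 4.6%.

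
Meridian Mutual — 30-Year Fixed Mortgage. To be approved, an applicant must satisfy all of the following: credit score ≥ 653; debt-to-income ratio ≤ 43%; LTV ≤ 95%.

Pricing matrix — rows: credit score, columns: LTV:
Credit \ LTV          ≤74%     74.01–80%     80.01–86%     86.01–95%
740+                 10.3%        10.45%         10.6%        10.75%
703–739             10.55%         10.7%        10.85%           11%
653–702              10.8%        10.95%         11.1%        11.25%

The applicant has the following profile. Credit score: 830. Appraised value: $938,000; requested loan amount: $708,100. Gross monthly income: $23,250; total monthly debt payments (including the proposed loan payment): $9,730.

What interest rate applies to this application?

Credit score 830 ≥ 653; DTI: 9,730 ÷ 23,250 = 41.8%, within the 43% cap
LTV = 708,100/938,000 = 75.5% ≤ 95%
Row: 830 falls in 740+. Column: 75.5% falls in 74.01–80%. Rate = 10.45%.

10.45%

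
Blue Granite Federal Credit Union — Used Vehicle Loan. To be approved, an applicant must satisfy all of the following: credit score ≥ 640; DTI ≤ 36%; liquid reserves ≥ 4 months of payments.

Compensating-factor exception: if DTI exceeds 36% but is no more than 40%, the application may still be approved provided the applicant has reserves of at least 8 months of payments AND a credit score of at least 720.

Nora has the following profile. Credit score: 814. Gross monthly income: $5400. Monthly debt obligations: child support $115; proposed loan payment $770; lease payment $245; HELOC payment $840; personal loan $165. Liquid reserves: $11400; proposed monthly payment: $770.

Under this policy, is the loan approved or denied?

Credit score 814 ≥ 640 (meets base)
Total debts = (115 + 770 + 245 + 840 + 165) = 2,135. DTI: 2,135 ÷ 5,400 = 39.5%, over the 36% base limit.
Reserves = 11,400/770 = 14.8 months ≥ 4
DTI 39.5% is within the 36%–40% exception band; checking compensating factors.
Reserves 14.8 ≥ 8 months; credit score 814 ≥ 720.
Both override conditions satisfied; DTI exception granted.

Approved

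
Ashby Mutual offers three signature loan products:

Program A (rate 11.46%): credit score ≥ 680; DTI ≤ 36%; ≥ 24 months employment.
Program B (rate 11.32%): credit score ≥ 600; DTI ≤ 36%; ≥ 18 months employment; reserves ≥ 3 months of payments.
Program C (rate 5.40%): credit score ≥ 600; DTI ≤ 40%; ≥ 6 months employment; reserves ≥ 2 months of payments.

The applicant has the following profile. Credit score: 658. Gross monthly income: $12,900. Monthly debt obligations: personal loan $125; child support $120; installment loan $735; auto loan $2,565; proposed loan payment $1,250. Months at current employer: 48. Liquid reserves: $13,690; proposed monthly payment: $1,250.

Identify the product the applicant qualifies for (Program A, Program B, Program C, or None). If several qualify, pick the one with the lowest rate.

Program C

Total debts = (125 + 120 + 735 + 2,565 + 1,250) = 4,795; DTI = 4,795/12,900 = 37.2%.
Reserves = 13,690/1,250 = 11.0 months.
Program A: score 658 < 680; DTI 37.2% > 36%; employment 48 ≥ 24 mo → does not qualify.
Program B: score 658 ≥ 600; DTI 37.2% > 36%; employment 48 ≥ 18 mo; reserves 11.0 ≥ 3 mo → does not qualify.
Program C: score 658 ≥ 600; DTI 37.2% ≤ 40%; employment 48 ≥ 6 mo; reserves 11.0 ≥ 2 mo → qualifies.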